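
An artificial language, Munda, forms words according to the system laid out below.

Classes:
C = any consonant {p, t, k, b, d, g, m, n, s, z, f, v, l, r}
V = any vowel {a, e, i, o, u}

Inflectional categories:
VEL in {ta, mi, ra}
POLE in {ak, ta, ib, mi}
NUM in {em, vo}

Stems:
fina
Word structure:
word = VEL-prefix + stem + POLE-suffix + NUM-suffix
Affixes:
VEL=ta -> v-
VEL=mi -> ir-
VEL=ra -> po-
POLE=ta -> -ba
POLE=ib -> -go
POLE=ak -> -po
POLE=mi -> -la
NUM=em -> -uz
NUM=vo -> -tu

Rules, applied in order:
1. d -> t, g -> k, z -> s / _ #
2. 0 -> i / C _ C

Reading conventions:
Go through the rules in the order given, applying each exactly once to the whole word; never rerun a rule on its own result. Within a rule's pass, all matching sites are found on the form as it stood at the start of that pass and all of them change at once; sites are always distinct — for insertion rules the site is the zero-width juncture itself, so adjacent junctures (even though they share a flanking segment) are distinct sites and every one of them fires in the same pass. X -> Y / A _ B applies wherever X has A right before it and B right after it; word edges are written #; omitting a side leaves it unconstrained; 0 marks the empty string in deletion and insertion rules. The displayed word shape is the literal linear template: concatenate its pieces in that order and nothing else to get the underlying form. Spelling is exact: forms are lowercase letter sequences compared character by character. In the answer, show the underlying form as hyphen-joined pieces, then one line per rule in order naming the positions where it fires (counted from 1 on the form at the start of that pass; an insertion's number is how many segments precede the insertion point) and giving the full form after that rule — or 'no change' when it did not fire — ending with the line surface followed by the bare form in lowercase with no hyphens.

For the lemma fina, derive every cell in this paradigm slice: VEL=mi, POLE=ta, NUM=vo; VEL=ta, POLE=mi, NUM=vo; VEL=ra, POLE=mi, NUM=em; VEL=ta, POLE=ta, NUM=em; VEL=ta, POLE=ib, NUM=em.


cell VEL=mi, POLE=ta, NUM=vo:
underlying: ir-fina-ba-tu
1. d -> t, g -> k, z -> s / _ #: no change
2. 0 -> i / C _ C: inserts after position(s) 2: irifinabatu
surface: irifinabatu

cell VEL=ta, POLE=mi, NUM=vo:
underlying: v-fina-la-tu
1. d -> t, g -> k, z -> s / _ #: no change
2. 0 -> i / C _ C: inserts after position(s) 1: vifinalatu
surface: vifinalatu

cell VEL=ra, POLE=mi, NUM=em:
underlying: po-fina-la-uz
1. d -> t, g -> k, z -> s / _ #: fires at position(s) 10: pofinalaus
2. 0 -> i / C _ C: no change
surface: pofinalaus

cell VEL=ta, POLE=ta, NUM=em:
underlying: v-fina-ba-uz
1. d -> t, g -> k, z -> s / _ #: fires at position(s) 9: vfinabaus
2. 0 -> i / C _ C: inserts after position(s) 1: vifinabaus
surface: vifinabaus

cell VEL=ta, POLE=ib, NUM=em:
underlying: v-fina-go-uz
1. d -> t, g -> k, z -> s / _ #: fires at position(s) 9: vfinagous
2. 0 -> i / C _ C: inserts after position(s) 1: vifinagous
surface: vifinagous


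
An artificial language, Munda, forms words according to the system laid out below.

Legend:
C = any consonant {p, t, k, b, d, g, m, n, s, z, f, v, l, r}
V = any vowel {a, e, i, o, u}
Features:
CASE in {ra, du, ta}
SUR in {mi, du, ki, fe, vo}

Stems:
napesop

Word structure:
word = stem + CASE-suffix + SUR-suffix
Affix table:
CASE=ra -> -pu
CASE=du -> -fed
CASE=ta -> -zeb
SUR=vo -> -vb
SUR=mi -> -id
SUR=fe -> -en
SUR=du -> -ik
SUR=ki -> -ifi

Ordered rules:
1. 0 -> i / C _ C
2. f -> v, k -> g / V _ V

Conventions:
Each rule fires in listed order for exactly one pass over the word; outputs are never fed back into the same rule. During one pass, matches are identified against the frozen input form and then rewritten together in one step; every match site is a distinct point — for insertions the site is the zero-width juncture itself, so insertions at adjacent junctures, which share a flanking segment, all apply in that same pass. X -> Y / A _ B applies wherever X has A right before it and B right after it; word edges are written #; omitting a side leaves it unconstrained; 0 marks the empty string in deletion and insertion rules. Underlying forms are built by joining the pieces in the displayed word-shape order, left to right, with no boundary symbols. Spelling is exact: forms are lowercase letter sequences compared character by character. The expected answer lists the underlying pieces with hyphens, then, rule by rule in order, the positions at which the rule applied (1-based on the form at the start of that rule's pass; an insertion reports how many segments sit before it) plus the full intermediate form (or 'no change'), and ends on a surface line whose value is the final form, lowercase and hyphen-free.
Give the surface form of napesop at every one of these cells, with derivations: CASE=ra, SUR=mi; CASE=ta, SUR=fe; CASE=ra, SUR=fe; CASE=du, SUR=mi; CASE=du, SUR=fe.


cell CASE=ra, SUR=mi:
underlying: napesop-pu-id
1. 0 -> i / C _ C: inserts after position(s) 7: napesopipuid
2. f -> v, k -> g / V _ V: no change
surface: napesopipuid

cell CASE=ta, SUR=fe:
underlying: napesop-zeb-en
1. 0 -> i / C _ C: inserts after position(s) 7: napesopizeben
2. f -> v, k -> g / V _ V: no change
surface: napesopizeben

cell CASE=ra, SUR=fe:
underlying: napesop-pu-en
1. 0 -> i / C _ C: inserts after position(s) 7: napesopipuen
2. f -> v, k -> g / V _ V: no change
surface: napesopipuen

cell CASE=du, SUR=mi:
underlying: napesop-fed-id
1. 0 -> i / C _ C: inserts after position(s) 7: napesopifedid
2. f -> v, k -> g / V _ V: fires at position(s) 9: napesopivedid
surface: napesopivedid

cell CASE=du, SUR=fe:
underlying: napesop-fed-en
1. 0 -> i / C _ C: inserts after position(s) 7: napesopifeden
2. f -> v, k -> g / V _ V: fires at position(s) 9: napesopiveden
surface: napesopiveden


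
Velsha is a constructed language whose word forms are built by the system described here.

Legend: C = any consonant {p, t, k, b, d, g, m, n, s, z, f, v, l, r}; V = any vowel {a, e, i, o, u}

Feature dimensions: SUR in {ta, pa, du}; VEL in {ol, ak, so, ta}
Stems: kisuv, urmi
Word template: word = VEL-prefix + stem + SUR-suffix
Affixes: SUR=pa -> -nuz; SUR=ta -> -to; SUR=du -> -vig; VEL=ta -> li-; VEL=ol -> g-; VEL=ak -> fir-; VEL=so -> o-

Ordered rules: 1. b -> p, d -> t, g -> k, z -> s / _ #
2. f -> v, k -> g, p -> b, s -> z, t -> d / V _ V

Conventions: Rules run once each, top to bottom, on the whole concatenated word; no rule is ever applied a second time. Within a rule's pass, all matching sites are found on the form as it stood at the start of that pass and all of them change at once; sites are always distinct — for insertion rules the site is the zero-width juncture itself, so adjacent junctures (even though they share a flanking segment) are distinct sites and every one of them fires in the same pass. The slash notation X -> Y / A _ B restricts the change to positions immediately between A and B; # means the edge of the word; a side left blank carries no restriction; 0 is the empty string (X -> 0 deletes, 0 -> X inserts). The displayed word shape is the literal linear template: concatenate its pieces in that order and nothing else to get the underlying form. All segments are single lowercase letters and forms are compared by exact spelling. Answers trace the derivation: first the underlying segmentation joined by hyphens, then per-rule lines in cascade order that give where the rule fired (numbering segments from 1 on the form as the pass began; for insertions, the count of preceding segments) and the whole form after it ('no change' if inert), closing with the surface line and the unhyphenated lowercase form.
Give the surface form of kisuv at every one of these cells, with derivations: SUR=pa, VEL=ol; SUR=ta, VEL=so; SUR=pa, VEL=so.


cell SUR=pa, VEL=ol:
underlying: g-kisuv-nuz
1. b -> p, d -> t, g -> k, z -> s / _ #: fires at position(s) 9: gkisuvnus
2. f -> v, k -> g, p -> b, s -> z, t -> d / V _ V: fires at position(s) 4: gkizuvnus
surface: gkizuvnus

cell SUR=ta, VEL=so:
underlying: o-kisuv-to
1. b -> p, d -> t, g -> k, z -> s / _ #: no change
2. f -> v, k -> g, p -> b, s -> z, t -> d / V _ V: fires at position(s) 2, 4: ogizuvto
surface: ogizuvto

cell SUR=pa, VEL=so:
underlying: o-kisuv-nuz
1. b -> p, d -> t, g -> k, z -> s / _ #: fires at position(s) 9: okisuvnus
2. f -> v, k -> g, p -> b, s -> z, t -> d / V _ V: fires at position(s) 2, 4: ogizuvnus
surface: ogizuvnus


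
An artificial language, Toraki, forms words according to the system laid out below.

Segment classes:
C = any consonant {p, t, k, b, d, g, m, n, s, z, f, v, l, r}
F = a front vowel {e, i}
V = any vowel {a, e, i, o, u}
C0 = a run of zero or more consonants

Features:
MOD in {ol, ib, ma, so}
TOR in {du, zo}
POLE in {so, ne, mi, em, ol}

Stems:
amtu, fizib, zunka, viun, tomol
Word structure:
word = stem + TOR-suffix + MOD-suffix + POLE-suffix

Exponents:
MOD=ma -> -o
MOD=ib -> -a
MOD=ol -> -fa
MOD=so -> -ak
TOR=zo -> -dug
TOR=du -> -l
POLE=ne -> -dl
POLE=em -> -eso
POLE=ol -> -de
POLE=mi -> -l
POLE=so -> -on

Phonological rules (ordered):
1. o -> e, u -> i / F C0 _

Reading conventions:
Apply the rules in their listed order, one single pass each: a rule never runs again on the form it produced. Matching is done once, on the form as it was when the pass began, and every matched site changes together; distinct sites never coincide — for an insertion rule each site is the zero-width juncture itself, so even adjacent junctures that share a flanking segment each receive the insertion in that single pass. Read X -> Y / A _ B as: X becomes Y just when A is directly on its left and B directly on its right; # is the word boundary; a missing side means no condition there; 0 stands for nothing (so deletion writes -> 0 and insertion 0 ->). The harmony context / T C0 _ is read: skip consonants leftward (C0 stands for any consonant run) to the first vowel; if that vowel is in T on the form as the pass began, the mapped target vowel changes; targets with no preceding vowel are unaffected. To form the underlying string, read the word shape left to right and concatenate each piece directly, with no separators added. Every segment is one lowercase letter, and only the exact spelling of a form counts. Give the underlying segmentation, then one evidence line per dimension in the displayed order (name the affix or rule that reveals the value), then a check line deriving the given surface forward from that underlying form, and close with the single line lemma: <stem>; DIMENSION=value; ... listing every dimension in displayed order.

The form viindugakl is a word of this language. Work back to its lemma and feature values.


underlying: viun-dug-ak-l
MOD=so - signalled by the affix -ak
TOR=zo - signalled by the affix -dug
POLE=mi - signalled by the affix -l
check: viundugakl -> viindugakl
lemma: viun; MOD=so; TOR=zo; POLE=mi


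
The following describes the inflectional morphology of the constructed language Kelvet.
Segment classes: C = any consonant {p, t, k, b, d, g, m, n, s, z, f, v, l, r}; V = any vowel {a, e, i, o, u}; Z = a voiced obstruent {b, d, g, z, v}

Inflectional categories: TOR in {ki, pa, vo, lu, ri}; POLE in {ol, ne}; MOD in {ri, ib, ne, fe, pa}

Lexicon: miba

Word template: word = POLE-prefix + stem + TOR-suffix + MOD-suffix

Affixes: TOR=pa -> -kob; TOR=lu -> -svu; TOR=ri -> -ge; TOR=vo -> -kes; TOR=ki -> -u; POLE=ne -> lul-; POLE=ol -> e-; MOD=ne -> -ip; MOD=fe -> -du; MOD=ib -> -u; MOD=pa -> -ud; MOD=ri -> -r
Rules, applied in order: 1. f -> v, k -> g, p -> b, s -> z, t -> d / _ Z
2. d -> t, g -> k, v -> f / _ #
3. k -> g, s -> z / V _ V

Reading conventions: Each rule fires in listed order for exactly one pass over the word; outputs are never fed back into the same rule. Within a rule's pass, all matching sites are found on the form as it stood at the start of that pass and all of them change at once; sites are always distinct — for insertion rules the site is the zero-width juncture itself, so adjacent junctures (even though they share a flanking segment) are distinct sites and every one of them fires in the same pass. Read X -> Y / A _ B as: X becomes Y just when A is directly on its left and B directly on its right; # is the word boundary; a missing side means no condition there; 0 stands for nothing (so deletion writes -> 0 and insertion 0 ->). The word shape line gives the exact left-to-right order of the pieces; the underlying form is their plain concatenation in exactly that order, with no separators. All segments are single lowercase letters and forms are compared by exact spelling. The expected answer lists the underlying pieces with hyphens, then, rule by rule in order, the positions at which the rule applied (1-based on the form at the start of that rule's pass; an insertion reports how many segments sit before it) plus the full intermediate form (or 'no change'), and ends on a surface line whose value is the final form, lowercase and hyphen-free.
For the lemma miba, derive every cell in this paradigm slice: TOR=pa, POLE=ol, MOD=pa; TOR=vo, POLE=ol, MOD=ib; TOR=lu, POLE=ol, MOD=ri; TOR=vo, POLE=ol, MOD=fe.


cell TOR=pa, POLE=ol, MOD=pa:
underlying: e-miba-kob-ud
1. f -> v, k -> g, p -> b, s -> z, t -> d / _ Z: no change
2. d -> t, g -> k, v -> f / _ #: fires at position(s) 10: emibakobut
3. k -> g, s -> z / V _ V: fires at position(s) 6: emibagobut
surface: emibagobut

cell TOR=vo, POLE=ol, MOD=ib:
underlying: e-miba-kes-u
1. f -> v, k -> g, p -> b, s -> z, t -> d / _ Z: no change
2. d -> t, g -> k, v -> f / _ #: no change
3. k -> g, s -> z / V _ V: fires at position(s) 6, 8: emibagezu
surface: emibagezu

cell TOR=lu, POLE=ol, MOD=ri:
underlying: e-miba-svu-r
1. f -> v, k -> g, p -> b, s -> z, t -> d / _ Z: fires at position(s) 6: emibazvur
2. d -> t, g -> k, v -> f / _ #: no change
3. k -> g, s -> z / V _ V: no change
surface: emibazvur

cell TOR=vo, POLE=ol, MOD=fe:
underlying: e-miba-kes-du
1. f -> v, k -> g, p -> b, s -> z, t -> d / _ Z: fires at position(s) 8: emibakezdu
2. d -> t, g -> k, v -> f / _ #: no change
3. k -> g, s -> z / V _ V: fires at position(s) 6: emibagezdu
surface: emibagezdu


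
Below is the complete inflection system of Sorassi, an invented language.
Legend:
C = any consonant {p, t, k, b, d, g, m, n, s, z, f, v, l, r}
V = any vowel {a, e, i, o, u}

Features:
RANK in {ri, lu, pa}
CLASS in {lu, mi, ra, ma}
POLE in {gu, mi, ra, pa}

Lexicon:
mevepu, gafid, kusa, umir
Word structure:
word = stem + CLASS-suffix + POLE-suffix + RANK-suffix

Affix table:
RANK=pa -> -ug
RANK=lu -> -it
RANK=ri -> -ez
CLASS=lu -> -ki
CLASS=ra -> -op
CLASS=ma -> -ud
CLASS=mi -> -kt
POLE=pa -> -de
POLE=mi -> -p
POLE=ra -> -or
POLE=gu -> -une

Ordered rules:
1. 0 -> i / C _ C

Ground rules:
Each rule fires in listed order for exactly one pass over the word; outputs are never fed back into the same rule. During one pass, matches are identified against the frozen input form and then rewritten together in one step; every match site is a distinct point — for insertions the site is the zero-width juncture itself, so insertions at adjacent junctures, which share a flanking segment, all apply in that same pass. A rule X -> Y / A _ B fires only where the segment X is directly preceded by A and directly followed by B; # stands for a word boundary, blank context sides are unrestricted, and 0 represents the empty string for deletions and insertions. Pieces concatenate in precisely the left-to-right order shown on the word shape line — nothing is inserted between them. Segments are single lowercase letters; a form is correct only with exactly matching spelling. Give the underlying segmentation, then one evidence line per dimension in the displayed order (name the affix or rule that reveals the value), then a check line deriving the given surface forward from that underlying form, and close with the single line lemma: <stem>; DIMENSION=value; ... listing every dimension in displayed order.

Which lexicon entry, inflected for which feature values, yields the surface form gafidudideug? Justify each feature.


underlying: gafid-ud-de-ug
RANK=pa - signalled by the affix -ug
CLASS=ma - signalled by the affix -ud
POLE=pa - signalled by the affix -de
check: gafiduddeug -> gafidudideug
lemma: gafid; RANK=pa; CLASS=ma; POLE=pa


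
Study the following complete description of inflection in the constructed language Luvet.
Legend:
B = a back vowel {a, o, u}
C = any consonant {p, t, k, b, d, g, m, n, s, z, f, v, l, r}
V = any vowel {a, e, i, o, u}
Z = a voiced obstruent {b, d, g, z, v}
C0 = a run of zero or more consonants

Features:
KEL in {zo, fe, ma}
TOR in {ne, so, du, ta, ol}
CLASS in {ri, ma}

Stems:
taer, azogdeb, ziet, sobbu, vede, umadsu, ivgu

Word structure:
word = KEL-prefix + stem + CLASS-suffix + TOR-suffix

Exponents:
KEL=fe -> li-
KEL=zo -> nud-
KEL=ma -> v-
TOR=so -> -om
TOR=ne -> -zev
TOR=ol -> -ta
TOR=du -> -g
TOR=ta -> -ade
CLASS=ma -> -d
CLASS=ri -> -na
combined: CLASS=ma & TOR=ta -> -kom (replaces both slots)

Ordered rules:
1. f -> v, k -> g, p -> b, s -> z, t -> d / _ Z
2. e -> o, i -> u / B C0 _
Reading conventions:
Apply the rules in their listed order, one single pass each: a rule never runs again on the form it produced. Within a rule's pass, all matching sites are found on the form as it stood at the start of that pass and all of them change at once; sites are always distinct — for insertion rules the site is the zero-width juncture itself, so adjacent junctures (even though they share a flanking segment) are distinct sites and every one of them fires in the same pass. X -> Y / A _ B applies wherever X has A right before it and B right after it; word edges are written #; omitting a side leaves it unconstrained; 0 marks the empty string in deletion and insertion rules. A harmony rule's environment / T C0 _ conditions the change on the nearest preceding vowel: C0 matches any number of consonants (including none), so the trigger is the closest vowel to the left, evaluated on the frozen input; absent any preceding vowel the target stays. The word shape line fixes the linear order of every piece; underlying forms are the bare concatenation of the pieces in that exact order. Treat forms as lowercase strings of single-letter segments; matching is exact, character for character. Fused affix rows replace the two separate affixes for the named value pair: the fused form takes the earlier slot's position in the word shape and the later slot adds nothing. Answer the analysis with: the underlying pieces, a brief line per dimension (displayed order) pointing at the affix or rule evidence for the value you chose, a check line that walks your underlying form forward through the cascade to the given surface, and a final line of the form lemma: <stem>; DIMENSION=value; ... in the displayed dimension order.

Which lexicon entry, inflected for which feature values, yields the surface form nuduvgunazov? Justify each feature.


underlying: nud-ivgu-na-zev
KEL=zo - signalled by the affix nud-
TOR=ne - signalled by the affix -zev
CLASS=ri - signalled by the affix -na
check: nudivgunazev -> nudivgunazev -> nuduvgunazov
lemma: ivgu; KEL=zo; TOR=ne; CLASS=ri


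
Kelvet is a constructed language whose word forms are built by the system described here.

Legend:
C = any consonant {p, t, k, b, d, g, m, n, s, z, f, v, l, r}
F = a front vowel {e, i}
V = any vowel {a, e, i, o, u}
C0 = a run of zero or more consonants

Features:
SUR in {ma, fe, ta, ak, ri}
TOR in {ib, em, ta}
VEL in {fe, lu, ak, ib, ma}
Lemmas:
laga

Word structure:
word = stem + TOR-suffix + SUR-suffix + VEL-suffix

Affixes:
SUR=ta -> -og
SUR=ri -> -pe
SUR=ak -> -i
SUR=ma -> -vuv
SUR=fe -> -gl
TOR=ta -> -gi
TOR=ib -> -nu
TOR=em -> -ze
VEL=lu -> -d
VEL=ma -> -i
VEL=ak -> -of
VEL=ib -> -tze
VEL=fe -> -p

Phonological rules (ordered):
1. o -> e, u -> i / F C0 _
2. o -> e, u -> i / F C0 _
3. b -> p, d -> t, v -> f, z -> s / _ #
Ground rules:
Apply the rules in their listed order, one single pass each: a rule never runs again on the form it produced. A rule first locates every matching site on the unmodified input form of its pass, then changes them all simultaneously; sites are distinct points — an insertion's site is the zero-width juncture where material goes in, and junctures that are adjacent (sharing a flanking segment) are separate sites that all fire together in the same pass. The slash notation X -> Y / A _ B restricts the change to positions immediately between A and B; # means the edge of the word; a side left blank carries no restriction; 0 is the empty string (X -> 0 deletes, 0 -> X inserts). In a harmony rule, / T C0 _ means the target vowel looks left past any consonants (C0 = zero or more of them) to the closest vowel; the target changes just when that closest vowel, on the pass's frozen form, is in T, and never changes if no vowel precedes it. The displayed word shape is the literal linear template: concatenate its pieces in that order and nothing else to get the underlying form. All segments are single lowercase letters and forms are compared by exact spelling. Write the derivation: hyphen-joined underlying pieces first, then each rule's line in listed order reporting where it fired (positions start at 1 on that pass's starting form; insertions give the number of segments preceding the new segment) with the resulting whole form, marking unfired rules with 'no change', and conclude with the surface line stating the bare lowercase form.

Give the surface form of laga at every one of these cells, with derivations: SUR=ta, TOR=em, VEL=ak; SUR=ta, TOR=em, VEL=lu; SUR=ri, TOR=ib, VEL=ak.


cell SUR=ta, TOR=em, VEL=ak:
underlying: laga-ze-og-of
1. o -> e, u -> i / F C0 _: fires at position(s) 7: lagazeegof
2. o -> e, u -> i / F C0 _: fires at position(s) 9: lagazeegef
3. b -> p, d -> t, v -> f, z -> s / _ #: no change
surface: lagazeegef

cell SUR=ta, TOR=em, VEL=lu:
underlying: laga-ze-og-d
1. o -> e, u -> i / F C0 _: fires at position(s) 7: lagazeegd
2. o -> e, u -> i / F C0 _: no change
3. b -> p, d -> t, v -> f, z -> s / _ #: fires at position(s) 9: lagazeegt
surface: lagazeegt

cell SUR=ri, TOR=ib, VEL=ak:
underlying: laga-nu-pe-of
1. o -> e, u -> i / F C0 _: fires at position(s) 9: laganupeef
2. o -> e, u -> i / F C0 _: no change
3. b -> p, d -> t, v -> f, z -> s / _ #: no change
surface: laganupeef


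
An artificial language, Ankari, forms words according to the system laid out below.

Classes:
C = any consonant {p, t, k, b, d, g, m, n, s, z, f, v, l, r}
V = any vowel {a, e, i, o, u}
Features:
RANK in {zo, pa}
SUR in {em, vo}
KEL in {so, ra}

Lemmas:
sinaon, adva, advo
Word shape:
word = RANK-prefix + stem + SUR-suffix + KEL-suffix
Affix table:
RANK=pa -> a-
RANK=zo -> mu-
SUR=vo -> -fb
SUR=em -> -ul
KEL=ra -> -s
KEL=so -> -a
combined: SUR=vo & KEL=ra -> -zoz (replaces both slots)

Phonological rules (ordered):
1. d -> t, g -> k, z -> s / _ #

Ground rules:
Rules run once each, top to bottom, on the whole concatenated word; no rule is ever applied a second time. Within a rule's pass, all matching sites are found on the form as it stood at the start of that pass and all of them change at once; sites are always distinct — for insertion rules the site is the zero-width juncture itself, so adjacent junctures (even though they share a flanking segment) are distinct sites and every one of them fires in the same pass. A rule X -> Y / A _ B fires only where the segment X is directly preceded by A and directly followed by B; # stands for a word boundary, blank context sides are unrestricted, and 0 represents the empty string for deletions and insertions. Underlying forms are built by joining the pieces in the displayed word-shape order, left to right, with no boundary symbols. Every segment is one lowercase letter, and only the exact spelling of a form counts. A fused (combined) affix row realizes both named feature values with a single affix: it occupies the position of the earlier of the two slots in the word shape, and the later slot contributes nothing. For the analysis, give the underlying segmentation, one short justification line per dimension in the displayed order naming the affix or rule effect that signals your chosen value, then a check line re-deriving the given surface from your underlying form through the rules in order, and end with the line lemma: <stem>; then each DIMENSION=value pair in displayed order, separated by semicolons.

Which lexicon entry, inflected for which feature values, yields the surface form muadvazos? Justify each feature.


underlying: mu-adva-zoz
RANK=zo - signalled by the affix mu-
SUR=vo - signalled by the combined affix row
KEL=ra - signalled by the combined affix row
check: muadvazoz -> muadvazos
lemma: adva; RANK=zo; SUR=vo; KEL=ra


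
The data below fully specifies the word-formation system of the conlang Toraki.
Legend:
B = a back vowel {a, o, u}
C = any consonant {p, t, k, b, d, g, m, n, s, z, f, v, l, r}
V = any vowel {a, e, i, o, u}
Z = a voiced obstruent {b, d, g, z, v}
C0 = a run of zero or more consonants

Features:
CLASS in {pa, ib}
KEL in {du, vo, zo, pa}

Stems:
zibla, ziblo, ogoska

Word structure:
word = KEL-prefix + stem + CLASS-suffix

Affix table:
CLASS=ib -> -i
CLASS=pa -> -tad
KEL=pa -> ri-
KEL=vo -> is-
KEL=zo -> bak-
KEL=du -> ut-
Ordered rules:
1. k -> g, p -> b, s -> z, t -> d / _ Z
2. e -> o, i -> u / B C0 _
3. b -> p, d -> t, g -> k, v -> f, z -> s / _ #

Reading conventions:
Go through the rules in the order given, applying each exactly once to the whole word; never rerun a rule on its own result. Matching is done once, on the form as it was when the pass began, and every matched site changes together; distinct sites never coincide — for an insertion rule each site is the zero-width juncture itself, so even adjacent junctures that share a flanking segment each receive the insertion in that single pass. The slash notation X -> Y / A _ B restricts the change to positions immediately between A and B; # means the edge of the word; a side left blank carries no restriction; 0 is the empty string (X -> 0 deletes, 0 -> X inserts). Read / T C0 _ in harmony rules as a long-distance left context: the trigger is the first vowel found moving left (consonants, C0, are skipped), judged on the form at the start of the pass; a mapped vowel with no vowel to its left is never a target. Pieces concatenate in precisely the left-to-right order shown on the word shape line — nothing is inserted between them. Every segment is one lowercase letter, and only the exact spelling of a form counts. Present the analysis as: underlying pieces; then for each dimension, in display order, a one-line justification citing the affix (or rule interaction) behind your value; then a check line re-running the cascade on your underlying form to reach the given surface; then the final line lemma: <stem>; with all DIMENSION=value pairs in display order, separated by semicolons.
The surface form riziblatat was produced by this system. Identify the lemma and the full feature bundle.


underlying: ri-zibla-tad
CLASS=pa - signalled by the affix -tad
KEL=pa - signalled by the affix ri-
check: riziblatad -> riziblatad -> riziblatad -> riziblatat
lemma: zibla; CLASS=pa; KEL=pa


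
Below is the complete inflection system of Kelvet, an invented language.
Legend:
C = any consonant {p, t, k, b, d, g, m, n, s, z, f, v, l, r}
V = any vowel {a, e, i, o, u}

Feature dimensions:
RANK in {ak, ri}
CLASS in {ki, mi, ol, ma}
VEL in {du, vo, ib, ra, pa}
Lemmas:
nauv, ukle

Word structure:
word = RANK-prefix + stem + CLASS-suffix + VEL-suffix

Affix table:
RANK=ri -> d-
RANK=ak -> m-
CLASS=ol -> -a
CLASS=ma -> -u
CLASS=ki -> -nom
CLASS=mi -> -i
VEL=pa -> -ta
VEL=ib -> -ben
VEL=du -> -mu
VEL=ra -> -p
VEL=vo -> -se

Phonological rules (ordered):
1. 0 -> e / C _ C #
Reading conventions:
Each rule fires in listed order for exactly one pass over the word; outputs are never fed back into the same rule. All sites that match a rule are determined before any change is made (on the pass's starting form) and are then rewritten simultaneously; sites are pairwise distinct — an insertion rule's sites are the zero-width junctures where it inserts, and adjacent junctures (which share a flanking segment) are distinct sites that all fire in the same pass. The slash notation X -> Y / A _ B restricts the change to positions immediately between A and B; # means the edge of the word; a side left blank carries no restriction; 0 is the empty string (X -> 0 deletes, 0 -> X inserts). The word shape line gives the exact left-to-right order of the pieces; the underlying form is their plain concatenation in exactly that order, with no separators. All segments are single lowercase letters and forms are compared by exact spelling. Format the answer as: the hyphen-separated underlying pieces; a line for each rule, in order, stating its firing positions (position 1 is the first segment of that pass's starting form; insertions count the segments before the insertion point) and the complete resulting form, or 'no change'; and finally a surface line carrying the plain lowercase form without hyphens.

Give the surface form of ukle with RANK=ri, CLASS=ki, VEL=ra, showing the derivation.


underlying: d-ukle-nom-p
1. 0 -> e / C _ C #: inserts after position(s) 8: duklenomep
surface: duklenomep


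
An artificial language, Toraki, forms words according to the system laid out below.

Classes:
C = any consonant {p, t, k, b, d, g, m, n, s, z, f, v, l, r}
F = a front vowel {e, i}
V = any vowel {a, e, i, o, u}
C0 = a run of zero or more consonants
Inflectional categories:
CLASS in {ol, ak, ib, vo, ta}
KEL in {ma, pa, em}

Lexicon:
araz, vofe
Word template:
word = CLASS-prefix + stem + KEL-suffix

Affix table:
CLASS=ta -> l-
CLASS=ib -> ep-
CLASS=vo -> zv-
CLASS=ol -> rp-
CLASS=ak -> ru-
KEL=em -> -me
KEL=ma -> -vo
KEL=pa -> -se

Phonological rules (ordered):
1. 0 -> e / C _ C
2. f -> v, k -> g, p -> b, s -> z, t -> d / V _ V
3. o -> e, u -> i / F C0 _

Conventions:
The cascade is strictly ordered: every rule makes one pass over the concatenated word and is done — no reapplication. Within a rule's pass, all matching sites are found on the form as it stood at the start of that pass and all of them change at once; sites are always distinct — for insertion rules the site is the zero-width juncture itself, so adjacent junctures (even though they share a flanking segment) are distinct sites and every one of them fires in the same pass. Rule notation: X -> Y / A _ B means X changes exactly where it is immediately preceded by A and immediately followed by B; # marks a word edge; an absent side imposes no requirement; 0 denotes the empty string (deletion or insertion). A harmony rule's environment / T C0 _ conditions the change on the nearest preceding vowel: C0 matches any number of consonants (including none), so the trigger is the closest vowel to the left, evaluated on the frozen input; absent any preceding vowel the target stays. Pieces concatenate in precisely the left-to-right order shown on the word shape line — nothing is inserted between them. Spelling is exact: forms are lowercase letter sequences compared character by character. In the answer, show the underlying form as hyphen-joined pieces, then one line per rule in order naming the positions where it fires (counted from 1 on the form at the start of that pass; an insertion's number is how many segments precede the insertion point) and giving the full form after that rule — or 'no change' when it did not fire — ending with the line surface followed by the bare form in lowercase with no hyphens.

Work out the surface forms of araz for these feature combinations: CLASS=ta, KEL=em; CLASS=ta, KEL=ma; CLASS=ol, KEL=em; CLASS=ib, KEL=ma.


cell CLASS=ta, KEL=em:
underlying: l-araz-me
1. 0 -> e / C _ C: inserts after position(s) 5: larazeme
2. f -> v, k -> g, p -> b, s -> z, t -> d / V _ V: no change
3. o -> e, u -> i / F C0 _: no change
surface: larazeme

cell CLASS=ta, KEL=ma:
underlying: l-araz-vo
1. 0 -> e / C _ C: inserts after position(s) 5: larazevo
2. f -> v, k -> g, p -> b, s -> z, t -> d / V _ V: no change
3. o -> e, u -> i / F C0 _: fires at position(s) 8: larazeve
surface: larazeve

cell CLASS=ol, KEL=em:
underlying: rp-araz-me
1. 0 -> e / C _ C: inserts after position(s) 1, 6: reparazeme
2. f -> v, k -> g, p -> b, s -> z, t -> d / V _ V: fires at position(s) 3: rebarazeme
3. o -> e, u -> i / F C0 _: no change
surface: rebarazeme

cell CLASS=ib, KEL=ma:
underlying: ep-araz-vo
1. 0 -> e / C _ C: inserts after position(s) 6: eparazevo
2. f -> v, k -> g, p -> b, s -> z, t -> d / V _ V: fires at position(s) 2: ebarazevo
3. o -> e, u -> i / F C0 _: fires at position(s) 9: ebarazeve
surface: ebarazeve


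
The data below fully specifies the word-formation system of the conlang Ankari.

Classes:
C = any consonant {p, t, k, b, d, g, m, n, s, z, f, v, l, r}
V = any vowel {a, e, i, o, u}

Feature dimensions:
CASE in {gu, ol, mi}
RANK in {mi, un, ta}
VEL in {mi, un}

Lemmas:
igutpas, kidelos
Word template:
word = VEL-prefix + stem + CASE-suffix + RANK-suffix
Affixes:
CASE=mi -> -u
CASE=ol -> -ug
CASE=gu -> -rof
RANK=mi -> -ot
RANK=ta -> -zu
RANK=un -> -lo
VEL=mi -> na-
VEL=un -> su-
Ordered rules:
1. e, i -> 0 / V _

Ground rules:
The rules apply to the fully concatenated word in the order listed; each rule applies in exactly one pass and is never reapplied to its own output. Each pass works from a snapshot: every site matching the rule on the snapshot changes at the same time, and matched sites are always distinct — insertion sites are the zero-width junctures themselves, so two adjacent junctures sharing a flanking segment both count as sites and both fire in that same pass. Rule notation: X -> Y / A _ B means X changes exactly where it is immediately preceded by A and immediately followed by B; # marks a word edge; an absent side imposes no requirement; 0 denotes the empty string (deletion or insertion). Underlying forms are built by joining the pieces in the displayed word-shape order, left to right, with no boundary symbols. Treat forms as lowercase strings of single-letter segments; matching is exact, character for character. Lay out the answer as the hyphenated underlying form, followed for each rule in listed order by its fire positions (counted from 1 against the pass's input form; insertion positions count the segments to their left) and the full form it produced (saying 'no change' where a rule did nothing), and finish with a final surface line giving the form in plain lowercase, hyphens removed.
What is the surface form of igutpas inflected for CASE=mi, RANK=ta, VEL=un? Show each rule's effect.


underlying: su-igutpas-u-zu
1. e, i -> 0 / V _: fires at position(s) 3: sugutpasuzu
surface: sugutpasuzu


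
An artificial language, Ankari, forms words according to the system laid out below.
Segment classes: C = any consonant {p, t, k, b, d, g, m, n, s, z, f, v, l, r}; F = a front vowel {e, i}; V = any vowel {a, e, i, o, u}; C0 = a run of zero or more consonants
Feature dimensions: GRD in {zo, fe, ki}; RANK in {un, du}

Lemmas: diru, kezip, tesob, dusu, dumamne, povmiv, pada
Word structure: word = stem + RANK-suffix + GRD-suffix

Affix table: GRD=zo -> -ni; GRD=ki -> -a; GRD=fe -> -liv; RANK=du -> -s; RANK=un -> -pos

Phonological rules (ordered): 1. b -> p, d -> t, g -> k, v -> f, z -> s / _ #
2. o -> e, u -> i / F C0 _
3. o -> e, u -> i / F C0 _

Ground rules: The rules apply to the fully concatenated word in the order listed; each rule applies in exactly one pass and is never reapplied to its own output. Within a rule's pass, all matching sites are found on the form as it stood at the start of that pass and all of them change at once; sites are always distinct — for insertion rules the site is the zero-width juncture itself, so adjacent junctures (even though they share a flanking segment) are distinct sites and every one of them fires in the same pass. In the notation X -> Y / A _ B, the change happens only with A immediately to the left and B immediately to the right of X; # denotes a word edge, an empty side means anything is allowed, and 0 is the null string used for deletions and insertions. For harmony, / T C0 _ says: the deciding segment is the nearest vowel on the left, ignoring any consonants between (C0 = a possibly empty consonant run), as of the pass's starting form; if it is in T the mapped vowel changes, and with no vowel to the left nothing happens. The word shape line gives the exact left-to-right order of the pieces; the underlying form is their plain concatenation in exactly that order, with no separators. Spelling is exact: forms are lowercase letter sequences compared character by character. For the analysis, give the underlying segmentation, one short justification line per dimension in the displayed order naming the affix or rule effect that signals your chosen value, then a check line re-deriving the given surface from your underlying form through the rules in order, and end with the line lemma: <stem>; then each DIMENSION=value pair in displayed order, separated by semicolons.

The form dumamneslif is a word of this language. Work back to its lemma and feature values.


underlying: dumamne-s-liv
GRD=fe - signalled by the affix -liv
RANK=du - signalled by the affix -s
check: dumamnesliv -> dumamneslif -> dumamneslif -> dumamneslif
lemma: dumamne; GRD=fe; RANK=du


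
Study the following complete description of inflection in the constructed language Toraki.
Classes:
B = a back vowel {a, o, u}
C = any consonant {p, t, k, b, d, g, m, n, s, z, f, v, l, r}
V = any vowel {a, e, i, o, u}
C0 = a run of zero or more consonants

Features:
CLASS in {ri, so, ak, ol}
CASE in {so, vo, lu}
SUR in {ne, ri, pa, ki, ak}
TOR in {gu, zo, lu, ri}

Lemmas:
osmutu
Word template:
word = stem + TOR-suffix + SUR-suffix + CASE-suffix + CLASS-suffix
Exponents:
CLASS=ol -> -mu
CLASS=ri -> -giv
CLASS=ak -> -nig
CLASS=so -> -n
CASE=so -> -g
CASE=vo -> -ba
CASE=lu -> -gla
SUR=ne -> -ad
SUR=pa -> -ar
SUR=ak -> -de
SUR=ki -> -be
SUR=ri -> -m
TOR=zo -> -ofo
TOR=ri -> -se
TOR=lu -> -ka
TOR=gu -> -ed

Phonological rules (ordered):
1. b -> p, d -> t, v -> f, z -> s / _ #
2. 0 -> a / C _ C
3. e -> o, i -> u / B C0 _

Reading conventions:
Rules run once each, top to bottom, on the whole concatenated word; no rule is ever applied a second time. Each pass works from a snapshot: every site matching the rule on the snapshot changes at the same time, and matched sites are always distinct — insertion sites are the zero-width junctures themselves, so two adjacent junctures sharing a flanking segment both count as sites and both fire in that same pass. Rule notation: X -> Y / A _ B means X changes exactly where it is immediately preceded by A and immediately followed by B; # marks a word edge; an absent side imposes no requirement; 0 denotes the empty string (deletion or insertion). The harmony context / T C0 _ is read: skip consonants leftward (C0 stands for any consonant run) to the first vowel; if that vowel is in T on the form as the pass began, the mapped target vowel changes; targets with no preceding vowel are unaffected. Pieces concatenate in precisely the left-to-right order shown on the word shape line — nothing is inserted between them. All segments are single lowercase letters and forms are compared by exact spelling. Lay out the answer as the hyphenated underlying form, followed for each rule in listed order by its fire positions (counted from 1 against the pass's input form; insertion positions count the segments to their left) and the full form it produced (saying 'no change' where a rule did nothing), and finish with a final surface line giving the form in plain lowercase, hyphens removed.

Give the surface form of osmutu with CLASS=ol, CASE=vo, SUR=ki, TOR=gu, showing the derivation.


underlying: osmutu-ed-be-ba-mu
1. b -> p, d -> t, v -> f, z -> s / _ #: no change
2. 0 -> a / C _ C: inserts after position(s) 2, 8: osamutuedabebamu
3. e -> o, i -> u / B C0 _: fires at position(s) 8, 12: osamutuodabobamu
surface: osamutuodabobamu


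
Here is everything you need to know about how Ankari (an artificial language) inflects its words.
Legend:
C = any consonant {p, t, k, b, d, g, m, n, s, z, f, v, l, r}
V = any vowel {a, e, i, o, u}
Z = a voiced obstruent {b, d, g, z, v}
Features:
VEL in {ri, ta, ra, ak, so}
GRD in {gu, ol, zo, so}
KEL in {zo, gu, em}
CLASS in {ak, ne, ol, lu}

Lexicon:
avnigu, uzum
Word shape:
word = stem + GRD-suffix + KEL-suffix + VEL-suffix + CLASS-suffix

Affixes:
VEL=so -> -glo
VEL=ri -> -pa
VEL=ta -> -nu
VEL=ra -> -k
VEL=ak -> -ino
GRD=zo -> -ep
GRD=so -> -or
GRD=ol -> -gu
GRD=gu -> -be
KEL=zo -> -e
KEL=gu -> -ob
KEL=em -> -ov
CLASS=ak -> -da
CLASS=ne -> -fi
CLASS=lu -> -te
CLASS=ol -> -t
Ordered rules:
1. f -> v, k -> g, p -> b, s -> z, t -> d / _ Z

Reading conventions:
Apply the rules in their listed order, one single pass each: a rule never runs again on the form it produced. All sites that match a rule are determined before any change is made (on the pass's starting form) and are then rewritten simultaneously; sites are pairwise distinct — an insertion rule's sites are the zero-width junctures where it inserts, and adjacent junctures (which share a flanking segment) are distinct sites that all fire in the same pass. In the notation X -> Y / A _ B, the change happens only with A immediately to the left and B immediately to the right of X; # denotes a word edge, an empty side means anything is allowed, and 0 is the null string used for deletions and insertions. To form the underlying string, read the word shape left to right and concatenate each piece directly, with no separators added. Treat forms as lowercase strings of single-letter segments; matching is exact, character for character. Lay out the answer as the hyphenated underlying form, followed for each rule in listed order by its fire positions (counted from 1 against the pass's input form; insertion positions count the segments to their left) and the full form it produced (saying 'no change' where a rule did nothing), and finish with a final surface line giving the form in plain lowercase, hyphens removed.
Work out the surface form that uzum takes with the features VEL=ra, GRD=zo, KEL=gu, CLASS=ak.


underlying: uzum-ep-ob-k-da
1. f -> v, k -> g, p -> b, s -> z, t -> d / _ Z: fires at position(s) 9: uzumepobgda
surface: uzumepobgda
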